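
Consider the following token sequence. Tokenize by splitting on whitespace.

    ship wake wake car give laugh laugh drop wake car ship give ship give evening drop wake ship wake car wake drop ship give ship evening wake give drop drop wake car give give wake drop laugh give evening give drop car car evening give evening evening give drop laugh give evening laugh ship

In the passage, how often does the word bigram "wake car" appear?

4

Scanning the 53 overlapping bigram windows for "wake car":
  position 3–4: wake car
  position 9–10: wake car
  position 19–20: wake car
  position 31–32: wake car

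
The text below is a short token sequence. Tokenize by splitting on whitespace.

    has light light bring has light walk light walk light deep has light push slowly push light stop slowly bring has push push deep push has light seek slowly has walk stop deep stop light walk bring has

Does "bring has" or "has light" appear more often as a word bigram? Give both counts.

"bring has": 3 occurrences
"has light": 4 occurrences

"has light" (4 vs 3)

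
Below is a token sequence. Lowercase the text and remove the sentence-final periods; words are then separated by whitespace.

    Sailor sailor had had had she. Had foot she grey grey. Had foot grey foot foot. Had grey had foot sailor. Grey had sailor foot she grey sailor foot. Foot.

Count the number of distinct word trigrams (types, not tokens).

30 tokens → 28 trigram windows in total.
Repeated trigrams (each contributes count−1 duplicates):
  foot she grey: 2
  grey had foot: 2
2 duplicate windows → 28 − 2 = 26 distinct.

26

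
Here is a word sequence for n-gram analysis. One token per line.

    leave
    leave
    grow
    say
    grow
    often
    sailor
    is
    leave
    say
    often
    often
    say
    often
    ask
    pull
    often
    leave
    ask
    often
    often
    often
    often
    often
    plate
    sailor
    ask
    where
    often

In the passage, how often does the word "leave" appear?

4

Scanning the 29 tokens for "leave":
  position 1: leave
  position 2: leave
  position 9: leave
  position 18: leave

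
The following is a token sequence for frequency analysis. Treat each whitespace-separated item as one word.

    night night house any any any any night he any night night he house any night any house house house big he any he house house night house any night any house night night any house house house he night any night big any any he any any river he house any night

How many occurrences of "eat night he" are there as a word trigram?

0

Scanning the 51 overlapping trigram windows for "eat night he":
  (none found)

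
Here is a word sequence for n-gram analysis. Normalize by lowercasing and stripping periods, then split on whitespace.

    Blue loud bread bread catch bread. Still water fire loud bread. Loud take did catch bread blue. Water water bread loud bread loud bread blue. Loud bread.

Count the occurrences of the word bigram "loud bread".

5

Scanning the 26 overlapping bigram windows for "loud bread":
  position 2–3: loud bread
  position 10–11: loud bread
  position 21–22: loud bread
  position 23–24: loud bread
  position 26–27: loud bread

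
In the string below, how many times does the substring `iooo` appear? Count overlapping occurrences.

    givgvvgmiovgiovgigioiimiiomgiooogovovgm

Sliding a length-4 window over the 39 characters (36 positions):
  position 29–32: iooo

1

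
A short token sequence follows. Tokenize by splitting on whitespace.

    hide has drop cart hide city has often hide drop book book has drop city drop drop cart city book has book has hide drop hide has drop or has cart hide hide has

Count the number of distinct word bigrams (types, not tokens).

24

34 tokens → 33 bigram windows in total.
Repeated bigrams (each contributes count−1 duplicates):
  book has: 3
  has drop: 3
  hide has: 3
  cart hide: 2
  drop cart: 2
  hide drop: 2
9 duplicate windows → 33 − 9 = 24 distinct.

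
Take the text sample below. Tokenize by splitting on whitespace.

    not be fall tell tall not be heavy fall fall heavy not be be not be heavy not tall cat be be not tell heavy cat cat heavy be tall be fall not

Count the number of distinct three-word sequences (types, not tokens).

29

33 tokens → 31 trigram windows in total.
Repeated trigrams (each contributes count−1 duplicates):
  be be not: 2
  not be heavy: 2
2 duplicate windows → 31 − 2 = 29 distinct.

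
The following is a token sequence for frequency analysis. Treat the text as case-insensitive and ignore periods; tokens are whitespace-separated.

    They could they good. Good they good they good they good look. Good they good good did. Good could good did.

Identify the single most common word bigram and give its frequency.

"they good", 5 times

Bigram frequencies (highest first):
  they good: 5
  good they: 4
  good good: 2
  good did: 2
  they could: 1
  could they: 1
  … (5 more, each ≤ 1)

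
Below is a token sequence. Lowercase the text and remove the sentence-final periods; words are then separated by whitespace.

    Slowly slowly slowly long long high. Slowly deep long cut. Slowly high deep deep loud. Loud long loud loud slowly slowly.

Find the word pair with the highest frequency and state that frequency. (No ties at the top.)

"slowly slowly", 3 times

Bigram frequencies (highest first):
  slowly slowly: 3
  loud loud: 2
  slowly long: 1
  long long: 1
  long high: 1
  high slowly: 1
  … (11 more, each ≤ 1)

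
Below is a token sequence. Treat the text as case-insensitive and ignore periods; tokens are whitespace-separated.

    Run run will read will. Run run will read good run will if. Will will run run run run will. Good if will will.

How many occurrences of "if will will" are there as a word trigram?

Scanning the 22 overlapping trigram windows for "if will will":
  position 13–15: if will will
  position 22–24: if will will

2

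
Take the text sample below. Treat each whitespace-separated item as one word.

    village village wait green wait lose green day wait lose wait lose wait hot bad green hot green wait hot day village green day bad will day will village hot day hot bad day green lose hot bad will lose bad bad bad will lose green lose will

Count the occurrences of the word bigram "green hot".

Scanning the 47 overlapping bigram windows for "green hot":
  position 16–17: green hot

1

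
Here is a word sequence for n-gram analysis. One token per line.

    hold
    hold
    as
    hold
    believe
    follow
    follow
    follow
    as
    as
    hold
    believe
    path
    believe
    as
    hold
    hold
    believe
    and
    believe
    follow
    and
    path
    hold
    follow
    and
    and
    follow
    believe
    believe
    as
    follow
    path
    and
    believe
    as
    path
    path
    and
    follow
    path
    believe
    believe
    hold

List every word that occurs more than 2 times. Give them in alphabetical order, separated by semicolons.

and; as; believe; follow; hold; path

Unigram counts meeting the condition (more than 2 times):
  and: 6
  as: 6
  believe: 10
  follow: 8
  hold: 8
  path: 6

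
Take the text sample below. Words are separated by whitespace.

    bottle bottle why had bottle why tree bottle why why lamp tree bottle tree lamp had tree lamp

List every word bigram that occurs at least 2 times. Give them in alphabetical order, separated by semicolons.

Bigram counts meeting the condition (at least 2 times):
  bottle why: 3
  tree bottle: 2
  tree lamp: 2

bottle why; tree bottle; tree lamp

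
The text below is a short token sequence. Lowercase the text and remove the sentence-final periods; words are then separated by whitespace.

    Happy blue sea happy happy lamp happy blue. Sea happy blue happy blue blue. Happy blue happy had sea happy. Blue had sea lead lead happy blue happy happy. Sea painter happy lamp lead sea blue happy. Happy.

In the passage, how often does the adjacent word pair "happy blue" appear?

Scanning the 37 overlapping bigram windows for "happy blue":
  position 1–2: happy blue
  position 7–8: happy blue
  position 10–11: happy blue
  position 12–13: happy blue
  position 15–16: happy blue
  position 20–21: happy blue
  position 26–27: happy blue

7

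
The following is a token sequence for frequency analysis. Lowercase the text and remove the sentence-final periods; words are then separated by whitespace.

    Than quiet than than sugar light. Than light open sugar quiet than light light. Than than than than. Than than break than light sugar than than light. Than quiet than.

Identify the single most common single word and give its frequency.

"than", 16 times

Unigram frequencies (highest first):
  than: 16
  light: 6
  quiet: 3
  sugar: 3
  open: 1
  break: 1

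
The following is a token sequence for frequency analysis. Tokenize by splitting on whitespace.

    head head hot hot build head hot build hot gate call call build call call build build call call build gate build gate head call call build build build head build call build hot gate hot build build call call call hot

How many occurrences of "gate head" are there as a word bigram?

1

Scanning the 41 overlapping bigram windows for "gate head":
  position 23–24: gate head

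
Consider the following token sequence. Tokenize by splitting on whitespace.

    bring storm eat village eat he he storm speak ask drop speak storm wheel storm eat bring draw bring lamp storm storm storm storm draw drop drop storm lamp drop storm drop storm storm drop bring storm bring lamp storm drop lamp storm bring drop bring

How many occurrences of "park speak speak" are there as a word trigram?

0

Scanning the 44 overlapping trigram windows for "park speak speak":
  (none found)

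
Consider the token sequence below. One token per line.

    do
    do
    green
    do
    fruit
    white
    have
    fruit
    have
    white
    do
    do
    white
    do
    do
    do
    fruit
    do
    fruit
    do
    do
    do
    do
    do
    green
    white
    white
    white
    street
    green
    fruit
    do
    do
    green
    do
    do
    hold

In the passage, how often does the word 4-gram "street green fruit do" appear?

Scanning the 34 overlapping 4-gram windows for "street green fruit do":
  position 29–32: street green fruit do

1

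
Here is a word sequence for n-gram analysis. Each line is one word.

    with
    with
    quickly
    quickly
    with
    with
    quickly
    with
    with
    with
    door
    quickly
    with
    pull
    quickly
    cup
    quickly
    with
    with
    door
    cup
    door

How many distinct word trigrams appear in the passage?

16

22 tokens → 20 trigram windows in total.
Repeated trigrams (each contributes count−1 duplicates):
  quickly with with: 3
  with with door: 2
  with with quickly: 2
4 duplicate windows → 20 − 4 = 16 distinct.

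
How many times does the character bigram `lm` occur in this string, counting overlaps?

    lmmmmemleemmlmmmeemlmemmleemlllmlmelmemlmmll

Sliding a length-2 window over the 44 characters (43 positions):
  position 1–2: lm
  position 13–14: lm
  position 20–21: lm
  position 31–32: lm
  position 33–34: lm
  position 36–37: lm
  position 40–41: lm

7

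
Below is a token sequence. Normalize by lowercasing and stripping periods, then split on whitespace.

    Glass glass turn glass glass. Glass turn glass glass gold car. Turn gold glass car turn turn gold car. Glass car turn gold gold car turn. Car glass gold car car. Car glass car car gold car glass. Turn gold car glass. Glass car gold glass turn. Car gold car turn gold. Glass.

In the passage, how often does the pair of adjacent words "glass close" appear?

0

Scanning the 52 overlapping bigram windows for "glass close":
  (none found)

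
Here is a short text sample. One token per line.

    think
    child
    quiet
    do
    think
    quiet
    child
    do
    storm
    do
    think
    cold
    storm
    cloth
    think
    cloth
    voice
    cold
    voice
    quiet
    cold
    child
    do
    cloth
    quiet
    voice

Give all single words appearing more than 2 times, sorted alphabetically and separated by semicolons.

child; cloth; cold; do; quiet; think; voice

Unigram counts meeting the condition (more than 2 times):
  child: 3
  cloth: 3
  cold: 3
  do: 4
  quiet: 4
  think: 4
  voice: 3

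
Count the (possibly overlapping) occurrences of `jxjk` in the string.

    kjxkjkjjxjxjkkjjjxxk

Sliding a length-4 window over the 20 characters (17 positions):
  position 10–13: jxjk

1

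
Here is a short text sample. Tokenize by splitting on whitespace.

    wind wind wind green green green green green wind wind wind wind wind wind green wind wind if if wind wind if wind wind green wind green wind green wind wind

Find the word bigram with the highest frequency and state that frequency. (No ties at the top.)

"wind wind", 11 times

Bigram frequencies (highest first):
  wind wind: 11
  wind green: 5
  green wind: 5
  green green: 4
  wind if: 2
  if wind: 2
  … (1 more, each ≤ 1)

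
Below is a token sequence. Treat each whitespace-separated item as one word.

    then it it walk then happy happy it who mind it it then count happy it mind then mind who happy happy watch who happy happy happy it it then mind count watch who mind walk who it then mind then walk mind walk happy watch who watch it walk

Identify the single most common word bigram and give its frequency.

"happy happy", 4 times

Bigram frequencies (highest first):
  happy happy: 4
  it it: 3
  happy it: 3
  it then: 3
  then mind: 3
  watch who: 3
  … (24 more, each ≤ 2)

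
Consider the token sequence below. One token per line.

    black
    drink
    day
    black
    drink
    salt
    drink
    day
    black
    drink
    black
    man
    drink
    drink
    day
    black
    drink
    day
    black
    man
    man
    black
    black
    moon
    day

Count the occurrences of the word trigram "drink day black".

Scanning the 23 overlapping trigram windows for "drink day black":
  position 2–4: drink day black
  position 7–9: drink day black
  position 14–16: drink day black
  position 17–19: drink day black

4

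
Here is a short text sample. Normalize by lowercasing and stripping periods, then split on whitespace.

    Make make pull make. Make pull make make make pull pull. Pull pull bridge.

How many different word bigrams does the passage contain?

5

14 tokens → 13 bigram windows in total.
Repeated bigrams (each contributes count−1 duplicates):
  make make: 4
  make pull: 3
  pull pull: 3
  pull make: 2
8 duplicate windows → 13 − 8 = 5 distinct.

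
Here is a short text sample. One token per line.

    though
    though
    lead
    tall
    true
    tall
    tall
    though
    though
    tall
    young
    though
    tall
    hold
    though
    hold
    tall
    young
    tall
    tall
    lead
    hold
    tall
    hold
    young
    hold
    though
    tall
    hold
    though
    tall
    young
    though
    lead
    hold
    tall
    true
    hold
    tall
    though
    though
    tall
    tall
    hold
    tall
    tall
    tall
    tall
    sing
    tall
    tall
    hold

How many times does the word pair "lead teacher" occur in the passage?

0

Scanning the 51 overlapping bigram windows for "lead teacher":
  (none found)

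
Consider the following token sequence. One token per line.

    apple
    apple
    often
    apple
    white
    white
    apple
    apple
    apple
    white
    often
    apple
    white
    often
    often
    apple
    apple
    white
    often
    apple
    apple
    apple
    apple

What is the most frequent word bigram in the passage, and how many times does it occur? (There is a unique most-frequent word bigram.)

"apple apple", 7 times

Bigram frequencies (highest first):
  apple apple: 7
  often apple: 4
  apple white: 4
  white often: 3
  apple often: 1
  white white: 1
  … (2 more, each ≤ 1)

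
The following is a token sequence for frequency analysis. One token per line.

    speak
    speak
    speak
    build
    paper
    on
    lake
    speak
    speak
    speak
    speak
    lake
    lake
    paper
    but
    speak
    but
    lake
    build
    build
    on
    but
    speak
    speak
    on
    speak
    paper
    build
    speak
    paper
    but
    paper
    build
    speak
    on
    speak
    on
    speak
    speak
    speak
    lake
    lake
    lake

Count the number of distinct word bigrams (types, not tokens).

43 tokens → 42 bigram windows in total.
Repeated bigrams (each contributes count−1 duplicates):
  speak speak: 8
  lake lake: 3
  on speak: 3
  speak on: 3
  build speak: 2
  but speak: 2
  paper build: 2
  paper but: 2
  … (2 more repeated)
19 duplicate windows → 42 − 19 = 23 distinct.

23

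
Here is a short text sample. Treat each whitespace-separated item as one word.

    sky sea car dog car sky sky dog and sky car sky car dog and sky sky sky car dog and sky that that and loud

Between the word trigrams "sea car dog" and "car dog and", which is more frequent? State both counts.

"sea car dog": 1 occurrence
"car dog and": 2 occurrences

"car dog and" (2 vs 1)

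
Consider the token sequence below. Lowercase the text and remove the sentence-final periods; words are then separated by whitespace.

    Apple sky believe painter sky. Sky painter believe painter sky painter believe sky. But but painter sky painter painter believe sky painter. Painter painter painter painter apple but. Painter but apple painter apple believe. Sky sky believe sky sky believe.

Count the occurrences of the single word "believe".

Scanning the 40 tokens for "believe":
  position 3: believe
  position 8: believe
  position 12: believe
  position 20: believe
  position 34: believe
  position 37: believe
  position 40: believe

7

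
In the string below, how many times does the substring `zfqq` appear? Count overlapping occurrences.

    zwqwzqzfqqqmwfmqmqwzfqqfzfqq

3

Sliding a length-4 window over the 28 characters (25 positions):
  position 7–10: zfqq
  position 20–23: zfqq
  position 25–28: zfqq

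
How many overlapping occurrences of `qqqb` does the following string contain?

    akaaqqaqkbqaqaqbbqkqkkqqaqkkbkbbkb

Sliding a length-4 window over the 34 characters (31 positions):
  (no match at any position)

0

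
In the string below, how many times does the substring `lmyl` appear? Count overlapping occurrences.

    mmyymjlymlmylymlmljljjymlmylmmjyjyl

2

Sliding a length-4 window over the 35 characters (32 positions):
  position 10–13: lmyl
  position 25–28: lmyl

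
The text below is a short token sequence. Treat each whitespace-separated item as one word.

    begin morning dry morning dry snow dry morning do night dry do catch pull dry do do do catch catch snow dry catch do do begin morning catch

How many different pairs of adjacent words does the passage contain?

28 tokens → 27 bigram windows in total.
Repeated bigrams (each contributes count−1 duplicates):
  do do: 3
  begin morning: 2
  do catch: 2
  dry do: 2
  dry morning: 2
  morning dry: 2
  snow dry: 2
8 duplicate windows → 27 − 8 = 19 distinct.

19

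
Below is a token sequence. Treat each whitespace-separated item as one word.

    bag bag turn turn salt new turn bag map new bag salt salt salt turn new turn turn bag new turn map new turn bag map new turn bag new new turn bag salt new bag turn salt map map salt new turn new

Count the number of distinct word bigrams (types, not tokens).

20

44 tokens → 43 bigram windows in total.
Repeated bigrams (each contributes count−1 duplicates):
  new turn: 7
  turn bag: 5
  map new: 3
  salt new: 3
  bag map: 2
  bag new: 2
  bag salt: 2
  bag turn: 2
  … (5 more repeated)
23 duplicate windows → 43 − 23 = 20 distinct.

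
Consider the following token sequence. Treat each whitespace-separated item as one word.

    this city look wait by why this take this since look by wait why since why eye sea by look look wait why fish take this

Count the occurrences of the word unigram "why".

Scanning the 26 tokens for "why":
  position 6: why
  position 14: why
  position 16: why
  position 23: why

4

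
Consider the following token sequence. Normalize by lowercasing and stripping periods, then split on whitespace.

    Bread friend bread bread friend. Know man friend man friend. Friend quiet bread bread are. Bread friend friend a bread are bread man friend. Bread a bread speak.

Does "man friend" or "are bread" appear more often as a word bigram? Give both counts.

"man friend": 3 occurrences
"are bread": 2 occurrences

"man friend" (3 vs 2)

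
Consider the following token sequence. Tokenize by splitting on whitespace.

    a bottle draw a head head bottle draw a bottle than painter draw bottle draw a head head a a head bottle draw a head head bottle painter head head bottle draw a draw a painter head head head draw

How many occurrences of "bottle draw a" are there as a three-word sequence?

5

Scanning the 38 overlapping trigram windows for "bottle draw a":
  position 2–4: bottle draw a
  position 7–9: bottle draw a
  position 14–16: bottle draw a
  position 22–24: bottle draw a
  position 31–33: bottle draw a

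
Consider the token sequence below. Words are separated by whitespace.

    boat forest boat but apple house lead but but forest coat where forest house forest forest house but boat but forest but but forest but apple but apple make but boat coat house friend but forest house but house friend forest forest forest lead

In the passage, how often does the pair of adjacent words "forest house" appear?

3

Scanning the 43 overlapping bigram windows for "forest house":
  position 13–14: forest house
  position 16–17: forest house
  position 36–37: forest house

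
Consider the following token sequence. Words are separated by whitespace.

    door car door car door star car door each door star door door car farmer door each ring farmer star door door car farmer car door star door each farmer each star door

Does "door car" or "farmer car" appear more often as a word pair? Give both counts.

"door car" (4 vs 1)

"door car": 4 occurrences
"farmer car": 1 occurrence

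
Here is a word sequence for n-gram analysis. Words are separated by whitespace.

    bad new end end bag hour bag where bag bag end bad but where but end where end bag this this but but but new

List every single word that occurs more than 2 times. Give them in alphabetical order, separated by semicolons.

Unigram counts meeting the condition (more than 2 times):
  bag: 5
  but: 5
  end: 5
  where: 3

bag; but; end; where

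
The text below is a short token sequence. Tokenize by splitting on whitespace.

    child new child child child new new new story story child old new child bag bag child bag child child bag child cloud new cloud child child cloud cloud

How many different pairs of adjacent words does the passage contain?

17

29 tokens → 28 bigram windows in total.
Repeated bigrams (each contributes count−1 duplicates):
  child child: 4
  bag child: 3
  child bag: 3
  child cloud: 2
  child new: 2
  new child: 2
  new new: 2
11 duplicate windows → 28 − 11 = 17 distinct.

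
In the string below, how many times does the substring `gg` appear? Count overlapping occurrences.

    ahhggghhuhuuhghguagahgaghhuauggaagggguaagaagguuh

7

Sliding a length-2 window over the 48 characters (47 positions):
  position 4–5: gg
  position 5–6: gg
  position 30–31: gg
  position 34–35: gg
  position 35–36: gg
  position 36–37: gg
  position 44–45: gg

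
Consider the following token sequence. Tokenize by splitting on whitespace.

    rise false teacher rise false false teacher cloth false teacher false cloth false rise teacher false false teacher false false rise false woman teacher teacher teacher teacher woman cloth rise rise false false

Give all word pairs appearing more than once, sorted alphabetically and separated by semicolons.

cloth false; false false; false rise; false teacher; rise false; teacher false; teacher teacher

Bigram counts meeting the condition (more than once):
  cloth false: 2
  false false: 4
  false rise: 2
  false teacher: 4
  rise false: 4
  teacher false: 3
  teacher teacher: 3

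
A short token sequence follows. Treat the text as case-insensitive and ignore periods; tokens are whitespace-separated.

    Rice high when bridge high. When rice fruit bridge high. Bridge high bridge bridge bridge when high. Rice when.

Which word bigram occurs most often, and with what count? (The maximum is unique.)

Bigram frequencies (highest first):
  bridge high: 3
  high when: 2
  high bridge: 2
  bridge bridge: 2
  rice high: 1
  when bridge: 1
  … (7 more, each ≤ 1)

"bridge high", 3 times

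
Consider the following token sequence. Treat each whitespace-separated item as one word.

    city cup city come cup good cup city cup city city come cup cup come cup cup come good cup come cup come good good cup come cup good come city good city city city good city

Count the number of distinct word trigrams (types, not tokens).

37 tokens → 35 trigram windows in total.
Repeated trigrams (each contributes count−1 duplicates):
  cup come cup: 3
  city come cup: 2
  city cup city: 2
  city good city: 2
  come cup cup: 2
  come cup good: 2
  cup come good: 2
  cup cup come: 2
  … (1 more repeated)
10 duplicate windows → 35 − 10 = 25 distinct.

25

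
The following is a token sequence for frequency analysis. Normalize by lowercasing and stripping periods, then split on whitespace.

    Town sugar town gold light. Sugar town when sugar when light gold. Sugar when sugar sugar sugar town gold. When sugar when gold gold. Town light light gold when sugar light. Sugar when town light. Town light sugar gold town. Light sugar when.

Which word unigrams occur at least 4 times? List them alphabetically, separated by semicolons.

Unigram counts meeting the condition (at least 4 times):
  gold: 7
  light: 8
  sugar: 12
  town: 8
  when: 8

gold; light; sugar; town; when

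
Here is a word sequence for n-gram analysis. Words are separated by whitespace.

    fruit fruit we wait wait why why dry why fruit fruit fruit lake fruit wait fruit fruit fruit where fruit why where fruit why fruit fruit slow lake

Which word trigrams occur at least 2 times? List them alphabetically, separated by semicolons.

fruit fruit fruit; where fruit why; why fruit fruit

Trigram counts meeting the condition (at least 2 times):
  fruit fruit fruit: 2
  where fruit why: 2
  why fruit fruit: 2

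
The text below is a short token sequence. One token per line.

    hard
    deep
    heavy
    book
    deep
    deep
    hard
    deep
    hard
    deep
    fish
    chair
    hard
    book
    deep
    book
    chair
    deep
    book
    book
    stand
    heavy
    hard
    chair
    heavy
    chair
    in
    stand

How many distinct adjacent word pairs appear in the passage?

28 tokens → 27 bigram windows in total.
Repeated bigrams (each contributes count−1 duplicates):
  hard deep: 3
  book deep: 2
  deep book: 2
  deep hard: 2
5 duplicate windows → 27 − 5 = 22 distinct.

22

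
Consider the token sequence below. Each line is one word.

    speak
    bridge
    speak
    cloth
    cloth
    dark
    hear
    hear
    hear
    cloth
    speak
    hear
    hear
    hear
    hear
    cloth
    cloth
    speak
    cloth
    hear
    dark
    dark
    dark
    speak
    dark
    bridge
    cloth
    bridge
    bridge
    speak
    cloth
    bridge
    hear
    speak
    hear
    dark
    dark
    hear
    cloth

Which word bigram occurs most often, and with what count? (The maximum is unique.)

Bigram frequencies (highest first):
  hear hear: 5
  speak cloth: 3
  hear cloth: 3
  dark dark: 3
  bridge speak: 2
  cloth cloth: 2
  … (15 more, each ≤ 2)

"hear hear", 5 times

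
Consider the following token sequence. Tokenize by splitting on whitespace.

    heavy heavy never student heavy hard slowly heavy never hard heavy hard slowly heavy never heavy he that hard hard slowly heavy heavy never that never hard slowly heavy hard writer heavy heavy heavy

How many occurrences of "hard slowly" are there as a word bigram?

4

Scanning the 33 overlapping bigram windows for "hard slowly":
  position 6–7: hard slowly
  position 12–13: hard slowly
  position 20–21: hard slowly
  position 27–28: hard slowly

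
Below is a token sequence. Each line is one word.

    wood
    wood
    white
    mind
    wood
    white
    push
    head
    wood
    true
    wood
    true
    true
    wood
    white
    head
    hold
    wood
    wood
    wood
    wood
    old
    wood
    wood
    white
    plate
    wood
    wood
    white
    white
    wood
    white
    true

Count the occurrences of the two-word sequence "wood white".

6

Scanning the 32 overlapping bigram windows for "wood white":
  position 2–3: wood white
  position 5–6: wood white
  position 14–15: wood white
  position 24–25: wood white
  position 28–29: wood white
  position 31–32: wood white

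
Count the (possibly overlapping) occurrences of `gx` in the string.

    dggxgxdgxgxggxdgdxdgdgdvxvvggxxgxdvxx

Sliding a length-2 window over the 37 characters (36 positions):
  position 3–4: gx
  position 5–6: gx
  position 8–9: gx
  position 10–11: gx
  position 13–14: gx
  position 29–30: gx
  position 32–33: gx

7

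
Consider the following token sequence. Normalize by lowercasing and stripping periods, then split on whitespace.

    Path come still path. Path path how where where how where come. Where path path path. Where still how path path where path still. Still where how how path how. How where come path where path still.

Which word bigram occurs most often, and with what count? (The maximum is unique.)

"path path", 5 times

Bigram frequencies (highest first):
  path path: 5
  how where: 3
  where path: 3
  path where: 3
  path how: 2
  where how: 2
  … (14 more, each ≤ 2)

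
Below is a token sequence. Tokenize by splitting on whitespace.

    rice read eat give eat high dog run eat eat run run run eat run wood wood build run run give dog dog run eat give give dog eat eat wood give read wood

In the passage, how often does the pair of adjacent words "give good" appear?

0

Scanning the 33 overlapping bigram windows for "give good":
  (none found)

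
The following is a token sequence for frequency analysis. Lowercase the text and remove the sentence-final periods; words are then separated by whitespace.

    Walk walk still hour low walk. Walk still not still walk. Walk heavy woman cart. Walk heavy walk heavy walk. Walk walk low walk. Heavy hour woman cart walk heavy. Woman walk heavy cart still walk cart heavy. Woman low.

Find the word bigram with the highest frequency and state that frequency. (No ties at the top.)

Bigram frequencies (highest first):
  walk heavy: 6
  walk walk: 5
  heavy woman: 3
  walk still: 2
  low walk: 2
  still walk: 2
  … (16 more, each ≤ 2)

"walk heavy", 6 times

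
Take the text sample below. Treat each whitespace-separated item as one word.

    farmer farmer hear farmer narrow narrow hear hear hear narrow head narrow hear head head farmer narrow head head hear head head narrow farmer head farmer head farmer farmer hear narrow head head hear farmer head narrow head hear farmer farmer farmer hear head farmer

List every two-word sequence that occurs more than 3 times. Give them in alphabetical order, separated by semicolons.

Bigram counts meeting the condition (more than 3 times):
  farmer farmer: 4
  head farmer: 4
  head head: 4
  narrow head: 4

farmer farmer; head farmer; head head; narrow head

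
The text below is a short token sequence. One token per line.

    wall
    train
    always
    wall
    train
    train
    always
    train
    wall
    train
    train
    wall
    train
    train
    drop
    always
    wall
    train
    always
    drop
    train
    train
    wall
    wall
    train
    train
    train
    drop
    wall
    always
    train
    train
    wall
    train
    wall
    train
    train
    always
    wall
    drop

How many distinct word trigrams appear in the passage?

24

40 tokens → 38 trigram windows in total.
Repeated trigrams (each contributes count−1 duplicates):
  wall train train: 5
  train wall train: 4
  train train wall: 3
  always wall train: 2
  train always wall: 2
  train train always: 2
  train train drop: 2
  wall train always: 2
14 duplicate windows → 38 − 14 = 24 distinct.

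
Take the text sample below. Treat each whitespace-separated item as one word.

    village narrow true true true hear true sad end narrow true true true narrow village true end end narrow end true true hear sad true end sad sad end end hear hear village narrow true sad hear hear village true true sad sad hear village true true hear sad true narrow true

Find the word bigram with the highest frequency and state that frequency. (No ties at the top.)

Bigram frequencies (highest first):
  true true: 7
  narrow true: 4
  true hear: 3
  true sad: 3
  village true: 3
  hear village: 3
  … (17 more, each ≤ 2)

"true true", 7 times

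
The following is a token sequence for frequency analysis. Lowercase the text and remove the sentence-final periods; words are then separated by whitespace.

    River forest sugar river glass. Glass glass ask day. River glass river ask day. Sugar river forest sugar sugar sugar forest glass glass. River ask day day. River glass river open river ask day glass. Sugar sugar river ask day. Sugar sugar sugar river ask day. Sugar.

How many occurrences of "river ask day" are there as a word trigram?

Scanning the 45 overlapping trigram windows for "river ask day":
  position 12–14: river ask day
  position 24–26: river ask day
  position 32–34: river ask day
  position 38–40: river ask day
  position 44–46: river ask day

5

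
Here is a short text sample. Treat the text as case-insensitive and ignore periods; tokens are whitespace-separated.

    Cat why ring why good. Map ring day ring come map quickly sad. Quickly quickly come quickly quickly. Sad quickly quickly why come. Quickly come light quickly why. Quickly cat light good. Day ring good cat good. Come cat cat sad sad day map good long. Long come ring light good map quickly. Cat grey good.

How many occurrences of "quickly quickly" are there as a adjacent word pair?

Scanning the 55 overlapping bigram windows for "quickly quickly":
  position 14–15: quickly quickly
  position 17–18: quickly quickly
  position 20–21: quickly quickly

3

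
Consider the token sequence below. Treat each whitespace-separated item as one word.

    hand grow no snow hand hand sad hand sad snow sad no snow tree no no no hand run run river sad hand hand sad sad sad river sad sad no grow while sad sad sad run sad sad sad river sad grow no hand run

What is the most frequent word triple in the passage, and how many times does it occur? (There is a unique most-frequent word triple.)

Trigram frequencies (highest first):
  sad sad sad: 3
  hand hand sad: 2
  no hand run: 2
  sad sad river: 2
  sad river sad: 2
  hand grow no: 1
  … (32 more, each ≤ 1)

"sad sad sad", 3 times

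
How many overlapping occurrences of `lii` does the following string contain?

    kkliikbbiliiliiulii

4

Sliding a length-3 window over the 19 characters (17 positions):
  position 3–5: lii
  position 10–12: lii
  position 13–15: lii
  position 17–19: lii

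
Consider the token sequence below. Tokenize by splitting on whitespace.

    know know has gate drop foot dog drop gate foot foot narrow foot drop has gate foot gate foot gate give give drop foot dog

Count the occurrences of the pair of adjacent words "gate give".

1

Scanning the 24 overlapping bigram windows for "gate give":
  position 20–21: gate give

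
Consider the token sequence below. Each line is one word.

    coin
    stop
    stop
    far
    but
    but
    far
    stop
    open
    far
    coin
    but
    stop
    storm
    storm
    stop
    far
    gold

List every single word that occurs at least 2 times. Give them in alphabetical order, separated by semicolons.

Unigram counts meeting the condition (at least 2 times):
  but: 3
  coin: 2
  far: 4
  stop: 5
  storm: 2

but; coin; far; stop; storm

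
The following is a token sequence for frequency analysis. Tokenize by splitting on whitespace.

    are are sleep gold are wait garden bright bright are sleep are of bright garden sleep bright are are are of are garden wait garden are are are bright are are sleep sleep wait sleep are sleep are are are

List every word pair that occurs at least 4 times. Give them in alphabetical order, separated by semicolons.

Bigram counts meeting the condition (at least 4 times):
  are are: 8
  are sleep: 4

are are; are sleep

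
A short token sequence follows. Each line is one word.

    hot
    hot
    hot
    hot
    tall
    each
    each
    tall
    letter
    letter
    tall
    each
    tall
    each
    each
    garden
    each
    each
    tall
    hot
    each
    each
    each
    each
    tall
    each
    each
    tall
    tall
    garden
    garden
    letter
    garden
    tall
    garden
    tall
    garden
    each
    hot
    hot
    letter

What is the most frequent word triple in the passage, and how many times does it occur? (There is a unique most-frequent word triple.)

"each each tall", 4 times

Trigram frequencies (highest first):
  each each tall: 4
  tall each each: 3
  hot hot hot: 2
  each tall each: 2
  each each each: 2
  garden tall garden: 2
  … (24 more, each ≤ 1)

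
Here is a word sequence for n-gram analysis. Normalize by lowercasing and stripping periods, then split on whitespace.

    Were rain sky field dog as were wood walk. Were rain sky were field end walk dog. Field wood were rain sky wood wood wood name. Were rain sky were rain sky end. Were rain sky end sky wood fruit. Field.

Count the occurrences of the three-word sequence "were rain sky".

Scanning the 39 overlapping trigram windows for "were rain sky":
  position 1–3: were rain sky
  position 10–12: were rain sky
  position 20–22: were rain sky
  position 27–29: were rain sky
  position 30–32: were rain sky
  position 34–36: were rain sky

6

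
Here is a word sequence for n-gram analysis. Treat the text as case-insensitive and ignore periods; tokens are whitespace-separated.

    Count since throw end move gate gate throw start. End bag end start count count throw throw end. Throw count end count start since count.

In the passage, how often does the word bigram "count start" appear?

1

Scanning the 24 overlapping bigram windows for "count start":
  position 22–23: count start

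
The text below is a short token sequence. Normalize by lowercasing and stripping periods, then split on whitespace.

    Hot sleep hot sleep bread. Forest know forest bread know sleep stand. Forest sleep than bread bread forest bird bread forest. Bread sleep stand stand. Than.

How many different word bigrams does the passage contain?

20

26 tokens → 25 bigram windows in total.
Repeated bigrams (each contributes count−1 duplicates):
  bread forest: 3
  forest bread: 2
  hot sleep: 2
  sleep stand: 2
5 duplicate windows → 25 − 5 = 20 distinct.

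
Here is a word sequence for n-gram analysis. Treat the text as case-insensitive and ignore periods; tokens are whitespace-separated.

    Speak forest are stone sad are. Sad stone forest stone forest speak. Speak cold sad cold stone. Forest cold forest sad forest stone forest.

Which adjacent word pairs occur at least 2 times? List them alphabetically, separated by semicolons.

forest stone; stone forest

Bigram counts meeting the condition (at least 2 times):
  forest stone: 2
  stone forest: 4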